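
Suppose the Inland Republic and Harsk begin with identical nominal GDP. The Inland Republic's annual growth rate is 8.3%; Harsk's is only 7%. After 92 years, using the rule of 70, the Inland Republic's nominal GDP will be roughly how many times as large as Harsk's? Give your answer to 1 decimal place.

the Inland Republic pulls ahead at 1.3 pp per year, so the ratio doubles every 70/1.3 ≈ 53.85 years.
In 92 years that's 1.71 doublings: 2^1.71 ≈ 3.3.

about 3.3 times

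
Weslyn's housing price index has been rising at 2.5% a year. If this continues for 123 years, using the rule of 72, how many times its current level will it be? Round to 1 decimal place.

Doubles every ≈ 28.80 years (72/2.5).
123 years is 4.27 doublings; 2^4.27 ≈ 19.3×.

19.3 times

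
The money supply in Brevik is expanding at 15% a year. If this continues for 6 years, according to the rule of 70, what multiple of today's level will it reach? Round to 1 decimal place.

around 2.4 times

Doubling time ≈ 70/15 = 4.67 years.
6 years / 4.67 ≈ 1.28 doublings → factor 2^1.28 ≈ 2.4.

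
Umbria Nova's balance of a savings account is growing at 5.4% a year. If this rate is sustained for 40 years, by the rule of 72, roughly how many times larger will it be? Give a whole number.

Doubling time ≈ 72/5.4 = 13.33 years.
40/13.33 ≈ 3 doublings, so about 2^3 = 8×.

approximately 8 times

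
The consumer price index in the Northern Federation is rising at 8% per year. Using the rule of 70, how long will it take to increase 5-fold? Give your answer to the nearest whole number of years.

around 20 years

At 8% it doubles every 70/8 ≈ 8.75 years.
5× is log₂ 5 ≈ 2.32 doublings, so ≈ 2.32 × 8.75 = 20 years.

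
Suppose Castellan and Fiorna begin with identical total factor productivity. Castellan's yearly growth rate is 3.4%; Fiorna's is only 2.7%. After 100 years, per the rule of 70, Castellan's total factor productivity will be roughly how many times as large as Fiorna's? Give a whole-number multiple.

approximately 2 times

Rate gap = 3.4% − 2.7% = 0.7 points.
The ratio doubles every 70/0.7 ≈ 100.00 years.
100/100.00 ≈ 1.00 doublings → ratio ≈ 2^1.00 ≈ 2.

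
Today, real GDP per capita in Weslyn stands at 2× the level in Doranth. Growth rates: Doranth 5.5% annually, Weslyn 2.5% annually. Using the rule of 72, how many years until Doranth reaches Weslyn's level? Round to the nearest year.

Doranth gains on Weslyn at 5.5% − 2.5% = 3 points a year.
At that relative rate the gap halves every 72/3 ≈ 24.00 years.
A 2× gap closes after 1 halving: 1 × 24.00 ≈ 24 years.

about 24 years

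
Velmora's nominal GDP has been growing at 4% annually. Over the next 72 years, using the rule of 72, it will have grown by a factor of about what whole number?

around 16 times

Doubling time ≈ 72/4 = 18.00 years.
72/18.00 ≈ 4 doublings, so about 2^4 = 16×.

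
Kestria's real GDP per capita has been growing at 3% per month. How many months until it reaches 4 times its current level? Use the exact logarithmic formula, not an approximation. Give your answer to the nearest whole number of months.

47 months

t = ln(4) / ln(1 + 0.03) = 1.3863 / 0.029559 ≈ 46.90.
≈ 47 months.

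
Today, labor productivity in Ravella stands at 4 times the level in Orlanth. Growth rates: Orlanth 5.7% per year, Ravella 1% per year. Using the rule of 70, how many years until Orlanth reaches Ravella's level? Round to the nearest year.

around 30 years

Orlanth gains on Ravella at 5.7% − 1% = 4.7 points a year.
At that relative rate the gap halves every 70/4.7 ≈ 14.89 years.
A 4 times gap closes after 2 halvings: 2 × 14.89 ≈ 30 years.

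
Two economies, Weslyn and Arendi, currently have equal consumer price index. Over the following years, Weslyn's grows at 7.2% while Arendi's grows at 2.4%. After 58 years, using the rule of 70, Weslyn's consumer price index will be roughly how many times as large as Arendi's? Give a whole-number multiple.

Rate gap = 7.2% − 2.4% = 4.8 points.
The ratio doubles every 70/4.8 ≈ 14.58 years.
58/14.58 ≈ 3.98 doublings → ratio ≈ 2^3.98 ≈ 16.

around 16 times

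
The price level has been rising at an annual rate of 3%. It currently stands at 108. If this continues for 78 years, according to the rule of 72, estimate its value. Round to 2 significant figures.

It doubles every 72/3 ≈ 24.00 years, so 78 years is 3.25 doublings.
2^3.25 ≈ 9.51; 108 × 9.51 ≈ 1000.

about 1000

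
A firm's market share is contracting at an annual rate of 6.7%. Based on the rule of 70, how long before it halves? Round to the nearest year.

approximately 10 years

Falling at 6.7%, it halves about every 70/6.7 = 10.45 years.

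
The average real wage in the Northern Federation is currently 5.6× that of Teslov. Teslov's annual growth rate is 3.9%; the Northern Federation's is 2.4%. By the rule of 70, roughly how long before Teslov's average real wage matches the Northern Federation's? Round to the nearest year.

roughly 116 years

The growth-rate gap is 3.9% − 2.4% = 1.5 percentage points.
So the ratio between them halves every 70/1.5 ≈ 46.67 years.
A 5.6× gap takes log₂(5.6) ≈ 2.49 halvings to close: 2.49 × 46.67 ≈ 116 years.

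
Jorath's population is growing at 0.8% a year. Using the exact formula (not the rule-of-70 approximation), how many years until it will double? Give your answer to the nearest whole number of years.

87 years

t = ln(2) / ln(1 + 0.008) = 0.6931 / 0.007968 ≈ 86.99.
≈ 87 years.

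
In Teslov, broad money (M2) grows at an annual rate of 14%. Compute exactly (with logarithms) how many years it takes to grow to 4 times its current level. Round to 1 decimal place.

10.6 years

t = ln(4) / ln(1 + 0.14) = 1.3863 / 0.131028 ≈ 10.58.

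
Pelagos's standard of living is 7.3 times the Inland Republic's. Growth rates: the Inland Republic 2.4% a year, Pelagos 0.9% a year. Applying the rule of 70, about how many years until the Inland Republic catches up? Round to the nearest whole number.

The growth-rate gap is 2.4% − 0.9% = 1.5 percentage points.
So the ratio between them halves every 70/1.5 ≈ 46.67 years.
A 7.3 times gap takes log₂(7.3) ≈ 2.87 halvings to close: 2.87 × 46.67 ≈ 134 years.

roughly 134 years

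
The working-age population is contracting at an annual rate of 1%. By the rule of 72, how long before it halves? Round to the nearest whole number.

Falling at 1%, it halves about every 72/1 = 72.00 years.

approximately 72 years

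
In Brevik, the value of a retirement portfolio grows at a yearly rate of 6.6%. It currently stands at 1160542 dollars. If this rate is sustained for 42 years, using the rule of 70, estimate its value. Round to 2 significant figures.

Doubling time ≈ 70/6.6 = 10.61 years.
42 years is 42/10.61 ≈ 3.96 doublings, a factor of 2^3.96 ≈ 15.56.
1160542 × 15.56 ≈ 18000000 dollars.

around 18000000 dollars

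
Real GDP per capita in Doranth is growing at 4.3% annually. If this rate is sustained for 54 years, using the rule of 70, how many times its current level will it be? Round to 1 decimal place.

Doubling time ≈ 70/4.3 = 16.28 years.
54 years / 16.28 ≈ 3.32 doublings → factor 2^3.32 ≈ 10.0.

10.0 times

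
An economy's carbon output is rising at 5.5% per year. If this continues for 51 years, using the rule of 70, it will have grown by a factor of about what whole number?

At 5.5% one doubling takes ≈ 12.73 years; 51 years is 4 of them, so ×16.

around 16 times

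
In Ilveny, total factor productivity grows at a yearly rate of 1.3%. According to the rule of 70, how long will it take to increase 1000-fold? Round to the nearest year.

At 1.3% it doubles every 70/1.3 ≈ 53.85 years.
1000× is log₂ 1000 ≈ 9.97 doublings, so ≈ 9.97 × 53.85 = 537 years.

roughly 537 years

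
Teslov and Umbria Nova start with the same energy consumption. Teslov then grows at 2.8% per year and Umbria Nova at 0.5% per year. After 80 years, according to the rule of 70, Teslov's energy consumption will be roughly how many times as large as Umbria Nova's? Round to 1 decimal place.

Teslov pulls ahead at 2.3 pp per year, so the ratio doubles every 70/2.3 ≈ 30.43 years.
In 80 years that's 2.63 doublings: 2^2.63 ≈ 6.2.

6.2 times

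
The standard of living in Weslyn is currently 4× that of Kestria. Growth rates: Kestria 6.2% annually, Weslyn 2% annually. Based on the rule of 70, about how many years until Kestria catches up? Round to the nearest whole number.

around 33 years

The growth-rate gap is 6.2% − 2% = 4.2 percentage points.
So the ratio between them halves every 70/4.2 ≈ 16.67 years.
A 4× gap closes after 2 halvings: 2 × 16.67 ≈ 33 years.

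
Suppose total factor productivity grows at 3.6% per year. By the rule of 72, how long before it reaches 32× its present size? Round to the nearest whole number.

100 years

At 3.6% it doubles every 72/3.6 ≈ 20.00 years.
32 = 2^5, so 5 doublings → 100 years.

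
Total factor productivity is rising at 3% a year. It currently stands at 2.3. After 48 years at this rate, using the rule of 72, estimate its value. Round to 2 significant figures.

Doubling time ≈ 72/3 = 24.00 years.
48 years is 48/24.00 ≈ 2.00 doublings, a factor of 2^2.00 ≈ 4.00.
2.3 × 4.00 ≈ 9.2.

≈ 9.2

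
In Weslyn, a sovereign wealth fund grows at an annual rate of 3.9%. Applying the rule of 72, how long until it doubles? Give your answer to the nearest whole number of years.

Doubling time ≈ 72 / 3.9 = 18.46 years.

approximately 18 years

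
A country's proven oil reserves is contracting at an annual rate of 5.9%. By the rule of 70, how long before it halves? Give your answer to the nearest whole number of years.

Halving time ≈ 70 / 5.9 = 11.86 → 12 years.

12 years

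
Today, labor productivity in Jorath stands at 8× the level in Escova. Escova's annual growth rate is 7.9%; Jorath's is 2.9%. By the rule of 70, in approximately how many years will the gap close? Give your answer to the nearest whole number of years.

42 years

The growth-rate gap is 7.9% − 2.9% = 5 percentage points.
So the ratio between them halves every 70/5 ≈ 14.00 years.
An 8× gap closes after 3 halvings: 3 × 14.00 ≈ 42 years.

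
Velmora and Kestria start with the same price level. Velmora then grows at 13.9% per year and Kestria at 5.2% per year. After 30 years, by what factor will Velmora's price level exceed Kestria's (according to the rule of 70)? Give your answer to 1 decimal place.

Rate gap = 13.9% − 5.2% = 8.7 points.
The ratio doubles every 70/8.7 ≈ 8.05 years.
30/8.05 ≈ 3.73 doublings → ratio ≈ 2^3.73 ≈ 13.3.

around 13.3 times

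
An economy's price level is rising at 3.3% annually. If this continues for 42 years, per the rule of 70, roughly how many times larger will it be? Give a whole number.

At 3.3% one doubling takes ≈ 21.21 years; 42 years is 2 of them, so ×4.

4 times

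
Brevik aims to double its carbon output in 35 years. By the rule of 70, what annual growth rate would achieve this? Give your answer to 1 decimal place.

approximately 2.0%

70 / 35 ≈ 2.00, so about 2.0% annually.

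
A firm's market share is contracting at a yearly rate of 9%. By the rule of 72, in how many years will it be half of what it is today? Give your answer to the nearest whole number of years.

Halving time ≈ 72 / 9 = 8.00 → 8 years.

approximately 8 years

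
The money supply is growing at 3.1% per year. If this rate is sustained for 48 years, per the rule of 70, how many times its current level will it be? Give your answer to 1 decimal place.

approximately 4.4 times

Doubling time ≈ 70/3.1 = 22.58 years.
48 years / 22.58 ≈ 2.13 doublings → factor 2^2.13 ≈ 4.4.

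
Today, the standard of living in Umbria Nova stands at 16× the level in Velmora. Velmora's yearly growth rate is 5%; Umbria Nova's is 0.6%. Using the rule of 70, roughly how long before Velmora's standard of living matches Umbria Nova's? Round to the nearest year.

Velmora gains on Umbria Nova at 5% − 0.6% = 4.4 points a year.
At that relative rate the gap halves every 70/4.4 ≈ 15.91 years.
A 16× gap closes after 4 halvings: 4 × 15.91 ≈ 64 years.

around 64 years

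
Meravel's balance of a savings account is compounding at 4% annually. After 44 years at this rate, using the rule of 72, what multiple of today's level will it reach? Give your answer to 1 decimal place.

Doubling time ≈ 72/4 = 18.00 years.
44 years / 18.00 ≈ 2.44 doublings → factor 2^2.44 ≈ 5.4.

about 5.4 times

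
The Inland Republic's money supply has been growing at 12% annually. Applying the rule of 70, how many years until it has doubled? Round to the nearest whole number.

approximately 6 years

At 12%, doubling takes about 70/12 = 5.83 years.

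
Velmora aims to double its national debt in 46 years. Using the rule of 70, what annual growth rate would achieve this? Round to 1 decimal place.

70 / 46 ≈ 1.52, so about 1.5% annually.

approximately 1.5% annually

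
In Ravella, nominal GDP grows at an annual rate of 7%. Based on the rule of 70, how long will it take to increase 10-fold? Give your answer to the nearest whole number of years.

At 7% it doubles every 70/7 ≈ 10.00 years.
Reaching 10× takes log₂(10) ≈ 3.32 doublings.
3.32 × 10.00 ≈ 33 years.

33 years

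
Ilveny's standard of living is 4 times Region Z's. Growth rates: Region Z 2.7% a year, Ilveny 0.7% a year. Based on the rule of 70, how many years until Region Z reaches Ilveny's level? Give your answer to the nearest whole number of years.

about 70 years

What matters is the difference: 2 pp.
Rule of 70 on the gap: the ratio halves every 70/2 ≈ 35.00 years.
A 4 times gap closes after 2 halvings: 2 × 35.00 ≈ 70 years.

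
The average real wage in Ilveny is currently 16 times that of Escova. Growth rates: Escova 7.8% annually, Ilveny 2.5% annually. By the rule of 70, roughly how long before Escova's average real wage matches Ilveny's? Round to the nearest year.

around 53 years

The growth-rate gap is 7.8% − 2.5% = 5.3 percentage points.
So the ratio between them halves every 70/5.3 ≈ 13.21 years.
A 16 times gap closes after 4 halvings: 4 × 13.21 ≈ 53 years.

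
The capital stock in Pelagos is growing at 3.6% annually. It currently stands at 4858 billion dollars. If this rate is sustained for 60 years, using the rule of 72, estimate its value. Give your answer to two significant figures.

about 39000 billion dollars

Doubling time ≈ 72/3.6 = 20.00 years.
60 years is 60/20.00 ≈ 3.00 doublings, a factor of 2^3.00 ≈ 8.00.
4858 × 8.00 ≈ 39000 billion dollars.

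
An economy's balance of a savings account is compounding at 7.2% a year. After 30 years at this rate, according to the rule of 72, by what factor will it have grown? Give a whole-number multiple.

Doubling time ≈ 72/7.2 = 10.00 years.
30/10.00 ≈ 3 doublings, so about 2^3 = 8×.

8 times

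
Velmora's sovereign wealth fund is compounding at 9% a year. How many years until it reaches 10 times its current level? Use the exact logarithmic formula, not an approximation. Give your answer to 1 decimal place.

t = ln(10) / ln(1 + 0.09) = 2.3026 / 0.086178 ≈ 26.72.

26.7 years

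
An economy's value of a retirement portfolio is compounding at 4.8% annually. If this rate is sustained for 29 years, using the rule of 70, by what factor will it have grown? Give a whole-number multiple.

At 4.8% one doubling takes ≈ 14.58 years; 29 years is 2 of them, so ×4.

around 4 times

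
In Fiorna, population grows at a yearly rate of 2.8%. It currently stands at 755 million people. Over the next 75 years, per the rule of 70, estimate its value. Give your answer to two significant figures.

It doubles every 70/2.8 ≈ 25.00 years, so 75 years is 3.00 doublings.
2^3.00 ≈ 8.00; 755 × 8.00 ≈ 6000 million people.

≈ 6000 million people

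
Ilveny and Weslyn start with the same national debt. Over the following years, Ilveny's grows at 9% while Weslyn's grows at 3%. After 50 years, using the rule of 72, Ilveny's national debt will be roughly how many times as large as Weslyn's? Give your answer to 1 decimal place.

approximately 18.0 times

Rate gap = 9% − 3% = 6 points.
The ratio doubles every 72/6 ≈ 12.00 years.
50/12.00 ≈ 4.17 doublings → ratio ≈ 2^4.17 ≈ 18.0.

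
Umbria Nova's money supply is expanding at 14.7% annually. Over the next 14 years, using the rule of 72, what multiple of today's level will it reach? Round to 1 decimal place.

about 7.3 times

Doubling time ≈ 72/14.7 = 4.90 years.
14 years / 4.90 ≈ 2.86 doublings → factor 2^2.86 ≈ 7.3.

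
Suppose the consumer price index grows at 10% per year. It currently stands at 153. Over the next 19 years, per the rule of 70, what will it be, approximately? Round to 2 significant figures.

It doubles every 70/10 ≈ 7.00 years, so 19 years is 2.71 doublings.
2^2.71 ≈ 6.54; 153 × 6.54 ≈ 1000.

roughly 1000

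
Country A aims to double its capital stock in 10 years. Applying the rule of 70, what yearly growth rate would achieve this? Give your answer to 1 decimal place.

70 / 10 ≈ 7.00, so about 7.0% per year.

about 7.0%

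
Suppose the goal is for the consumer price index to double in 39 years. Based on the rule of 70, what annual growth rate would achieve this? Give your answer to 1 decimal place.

roughly 1.8%

70 / 39 ≈ 1.79, so about 1.8% a year.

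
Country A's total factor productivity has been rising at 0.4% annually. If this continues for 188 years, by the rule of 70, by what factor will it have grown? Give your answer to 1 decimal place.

≈ 2.1 times

Doubling time ≈ 70/0.4 = 175.00 years.
188 years / 175.00 ≈ 1.07 doublings → factor 2^1.07 ≈ 2.1.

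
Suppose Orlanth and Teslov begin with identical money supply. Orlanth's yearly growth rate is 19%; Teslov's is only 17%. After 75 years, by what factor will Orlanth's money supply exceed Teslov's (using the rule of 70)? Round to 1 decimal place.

about 4.4 times

Only the 2-point difference matters.
70/2 ≈ 35.00 years per doubling of the ratio; 75 years gives 2.14 doublings, so ≈ 4.4×.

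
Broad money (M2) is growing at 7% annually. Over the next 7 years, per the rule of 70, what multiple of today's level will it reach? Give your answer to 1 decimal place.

≈ 1.6 times

Doubling time ≈ 70/7 = 10.00 years.
7 years / 10.00 ≈ 0.70 doublings → factor 2^0.70 ≈ 1.6.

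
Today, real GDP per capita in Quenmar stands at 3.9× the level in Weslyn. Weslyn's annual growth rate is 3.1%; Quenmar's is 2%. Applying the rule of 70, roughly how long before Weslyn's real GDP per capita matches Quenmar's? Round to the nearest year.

about 125 years

What matters is the difference: 1.1 pp.
Rule of 70 on the gap: the ratio halves every 70/1.1 ≈ 63.64 years.
A 3.9× gap takes log₂(3.9) ≈ 1.96 halvings to close: 1.96 × 63.64 ≈ 125 years.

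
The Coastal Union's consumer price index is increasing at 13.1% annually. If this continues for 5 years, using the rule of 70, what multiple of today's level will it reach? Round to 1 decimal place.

Doubles every ≈ 5.34 years (70/13.1).
5 years is 0.94 doublings; 2^0.94 ≈ 1.9×.

≈ 1.9 times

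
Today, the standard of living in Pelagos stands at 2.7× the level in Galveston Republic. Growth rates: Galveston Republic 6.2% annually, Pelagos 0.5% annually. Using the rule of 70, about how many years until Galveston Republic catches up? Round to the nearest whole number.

about 18 years

Galveston Republic gains on Pelagos at 6.2% − 0.5% = 5.7 points a year.
At that relative rate the gap halves every 70/5.7 ≈ 12.28 years.
A 2.7× gap takes log₂(2.7) ≈ 1.43 halvings to close: 1.43 × 12.28 ≈ 18 years.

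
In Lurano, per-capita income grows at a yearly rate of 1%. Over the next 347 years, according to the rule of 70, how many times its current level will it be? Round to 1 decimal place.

Doubling time ≈ 70/1 = 70.00 years.
347 years / 70.00 ≈ 4.96 doublings → factor 2^4.96 ≈ 31.1.

approximately 31.1 times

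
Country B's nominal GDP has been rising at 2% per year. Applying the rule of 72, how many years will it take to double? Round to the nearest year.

roughly 36 years

Doubling time ≈ 72 / 2 = 36.00 years.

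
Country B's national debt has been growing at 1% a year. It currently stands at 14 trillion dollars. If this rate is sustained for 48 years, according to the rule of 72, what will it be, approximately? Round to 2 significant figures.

≈ 22 trillion dollars

Doubling time ≈ 72/1 = 72.00 years.
48 years is 48/72.00 ≈ 0.67 doublings, a factor of 2^0.67 ≈ 1.59.
14 × 1.59 ≈ 22 trillion dollars.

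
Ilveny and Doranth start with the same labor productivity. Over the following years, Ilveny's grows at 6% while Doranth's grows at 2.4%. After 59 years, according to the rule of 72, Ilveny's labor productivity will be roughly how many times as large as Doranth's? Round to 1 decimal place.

Ilveny pulls ahead at 3.6 pp per year, so the ratio doubles every 72/3.6 ≈ 20.00 years.
In 59 years that's 2.95 doublings: 2^2.95 ≈ 7.7.

≈ 7.7 times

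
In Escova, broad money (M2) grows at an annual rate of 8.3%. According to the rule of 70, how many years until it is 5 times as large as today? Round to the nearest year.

One doubling takes 70/8.3 = 8.43 years.
5× is log₂ 5 ≈ 2.32 doublings, so ≈ 2.32 × 8.43 = 20 years.

20 years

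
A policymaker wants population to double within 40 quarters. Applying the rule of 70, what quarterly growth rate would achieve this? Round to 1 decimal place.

70 / 40 ≈ 1.75, so about 1.8% per quarter.

1.8%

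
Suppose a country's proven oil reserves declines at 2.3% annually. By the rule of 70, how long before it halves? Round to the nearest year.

Falling at 2.3%, it halves about every 70/2.3 = 30.43 years.

about 30 years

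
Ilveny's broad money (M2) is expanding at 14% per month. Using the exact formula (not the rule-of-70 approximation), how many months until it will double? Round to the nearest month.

t = ln(2) / ln(1 + 0.14) = 0.6931 / 0.131028 ≈ 5.29.
≈ 5 months.

5 months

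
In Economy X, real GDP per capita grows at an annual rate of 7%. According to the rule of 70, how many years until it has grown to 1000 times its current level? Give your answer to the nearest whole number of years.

Doubling time ≈ 70/7 = 10.00 years.
Reaching 1000× takes log₂(1000) ≈ 9.97 doublings.
9.97 × 10.00 ≈ 100 years.

approximately 100 years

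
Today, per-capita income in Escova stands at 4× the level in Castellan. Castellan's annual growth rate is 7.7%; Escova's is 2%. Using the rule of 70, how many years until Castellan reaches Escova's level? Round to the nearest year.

25 years

Castellan gains on Escova at 7.7% − 2% = 5.7 points a year.
At that relative rate the gap halves every 70/5.7 ≈ 12.28 years.
A 4× gap closes after 2 halvings: 2 × 12.28 ≈ 25 years.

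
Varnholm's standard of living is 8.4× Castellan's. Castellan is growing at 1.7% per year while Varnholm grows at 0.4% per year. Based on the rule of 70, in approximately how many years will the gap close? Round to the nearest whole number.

Castellan gains on Varnholm at 1.7% − 0.4% = 1.3 points a year.
At that relative rate the gap halves every 70/1.3 ≈ 53.85 years.
An 8.4× gap takes log₂(8.4) ≈ 3.07 halvings to close: 3.07 × 53.85 ≈ 165 years.

≈ 165 years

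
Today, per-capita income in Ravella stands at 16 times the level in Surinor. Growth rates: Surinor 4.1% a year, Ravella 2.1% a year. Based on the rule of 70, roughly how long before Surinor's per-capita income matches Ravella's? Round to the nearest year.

What matters is the difference: 2 pp.
Rule of 70 on the gap: the ratio halves every 70/2 ≈ 35.00 years.
A 16 times gap closes after 4 halvings: 4 × 35.00 ≈ 140 years.

roughly 140 years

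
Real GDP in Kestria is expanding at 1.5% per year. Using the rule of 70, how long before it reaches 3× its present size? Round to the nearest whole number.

74 years

At 1.5% it doubles every 70/1.5 ≈ 46.67 years.
3× is log₂ 3 ≈ 1.58 doublings, so ≈ 1.58 × 46.67 = 74 years.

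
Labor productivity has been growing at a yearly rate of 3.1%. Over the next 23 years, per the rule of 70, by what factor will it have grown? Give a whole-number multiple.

70/3.1 ≈ 22.58 years per doubling.
23 years fits 1 doubling: 2^1 = 2.

approximately 2 times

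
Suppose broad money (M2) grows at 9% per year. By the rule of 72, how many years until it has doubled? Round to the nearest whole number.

roughly 8 years

At 9%, doubling takes about 72/9 = 8.00 years.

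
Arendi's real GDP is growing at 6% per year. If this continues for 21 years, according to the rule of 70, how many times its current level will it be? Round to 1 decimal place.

around 3.5 times

Doubling time ≈ 70/6 = 11.67 years.
21 years / 11.67 ≈ 1.80 doublings → factor 2^1.80 ≈ 3.5.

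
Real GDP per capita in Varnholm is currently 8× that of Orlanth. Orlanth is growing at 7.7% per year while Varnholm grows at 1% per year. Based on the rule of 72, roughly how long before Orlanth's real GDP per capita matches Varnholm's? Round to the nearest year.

What matters is the difference: 6.7 pp.
Rule of 72 on the gap: the ratio halves every 72/6.7 ≈ 10.75 years.
An 8× gap closes after 3 halvings: 3 × 10.75 ≈ 32 years.

≈ 32 years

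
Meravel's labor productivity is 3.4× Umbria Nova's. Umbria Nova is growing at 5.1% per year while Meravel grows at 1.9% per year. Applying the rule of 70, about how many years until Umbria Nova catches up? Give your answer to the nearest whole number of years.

approximately 39 years

What matters is the difference: 3.2 pp.
Rule of 70 on the gap: the ratio halves every 70/3.2 ≈ 21.88 years.
A 3.4× gap takes log₂(3.4) ≈ 1.77 halvings to close: 1.77 × 21.88 ≈ 39 years.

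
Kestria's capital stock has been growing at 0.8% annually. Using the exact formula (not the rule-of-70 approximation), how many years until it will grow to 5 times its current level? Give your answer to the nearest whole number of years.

t = ln(5) / ln(1 + 0.008) = 1.6094 / 0.007968 ≈ 201.98.
≈ 202 years.

202 years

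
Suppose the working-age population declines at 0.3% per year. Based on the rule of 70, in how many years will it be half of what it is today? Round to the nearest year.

approximately 233 years

Halving time ≈ 70 / 0.3 = 233.33 → 233 years.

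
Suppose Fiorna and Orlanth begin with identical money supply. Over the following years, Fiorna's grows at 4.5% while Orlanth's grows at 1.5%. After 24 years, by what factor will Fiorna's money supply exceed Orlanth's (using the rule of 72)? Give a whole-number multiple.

Only the 3-point difference matters.
72/3 ≈ 24.00 years per doubling of the ratio; 24 years gives 1.00 doublings, so ≈ 2×.

2 times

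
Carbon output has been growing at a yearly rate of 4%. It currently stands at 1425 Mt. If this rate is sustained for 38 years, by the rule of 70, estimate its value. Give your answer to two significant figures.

roughly 6400 Mt

It doubles every 70/4 ≈ 17.50 years, so 38 years is 2.17 doublings.
2^2.17 ≈ 4.50; 1425 × 4.50 ≈ 6400 Mt.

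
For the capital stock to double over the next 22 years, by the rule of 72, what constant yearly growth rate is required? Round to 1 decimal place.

≈ 3.3%

72 / 22 ≈ 3.27, so about 3.3% per year.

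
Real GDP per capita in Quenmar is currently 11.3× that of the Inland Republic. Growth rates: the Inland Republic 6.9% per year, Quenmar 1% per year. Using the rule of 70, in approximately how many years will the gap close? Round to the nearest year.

the Inland Republic gains on Quenmar at 6.9% − 1% = 5.9 points a year.
At that relative rate the gap halves every 70/5.9 ≈ 11.86 years.
An 11.3× gap takes log₂(11.3) ≈ 3.50 halvings to close: 3.50 × 11.86 ≈ 42 years.

roughly 42 years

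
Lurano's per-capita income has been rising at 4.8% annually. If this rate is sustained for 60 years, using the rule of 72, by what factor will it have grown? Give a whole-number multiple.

16 times

At 4.8% one doubling takes ≈ 15.00 years; 60 years is 4 of them, so ×16.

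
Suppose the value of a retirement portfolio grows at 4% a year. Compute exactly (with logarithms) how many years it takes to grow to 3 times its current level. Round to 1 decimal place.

28.0 years

t = ln(3) / ln(1 + 0.04) = 1.0986 / 0.039221 ≈ 28.01.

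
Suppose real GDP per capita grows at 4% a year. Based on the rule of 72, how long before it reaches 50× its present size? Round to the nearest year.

about 102 years

Doubling time ≈ 72/4 = 18.00 years.
Reaching 50× takes log₂(50) ≈ 5.64 doublings.
5.64 × 18.00 ≈ 102 years.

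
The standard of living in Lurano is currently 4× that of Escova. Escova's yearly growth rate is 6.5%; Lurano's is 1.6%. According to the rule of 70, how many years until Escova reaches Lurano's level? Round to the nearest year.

roughly 29 years

What matters is the difference: 4.9 pp.
Rule of 70 on the gap: the ratio halves every 70/4.9 ≈ 14.29 years.
A 4× gap closes after 2 halvings: 2 × 14.29 ≈ 29 years.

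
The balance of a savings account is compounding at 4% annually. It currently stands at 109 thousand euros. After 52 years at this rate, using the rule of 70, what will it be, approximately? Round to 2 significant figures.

Doubling time ≈ 70/4 = 17.50 years.
52 years is 52/17.50 ≈ 2.97 doublings, a factor of 2^2.97 ≈ 7.84.
109 × 7.84 ≈ 850 thousand euros.

≈ 850 thousand euros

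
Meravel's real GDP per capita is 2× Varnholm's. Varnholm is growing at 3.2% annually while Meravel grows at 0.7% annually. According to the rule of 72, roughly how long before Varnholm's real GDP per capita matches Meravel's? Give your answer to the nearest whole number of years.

approximately 29 years

What matters is the difference: 2.5 pp.
Rule of 72 on the gap: the ratio halves every 72/2.5 ≈ 28.80 years.
A 2× gap closes after 1 halving: 1 × 28.80 ≈ 29 years.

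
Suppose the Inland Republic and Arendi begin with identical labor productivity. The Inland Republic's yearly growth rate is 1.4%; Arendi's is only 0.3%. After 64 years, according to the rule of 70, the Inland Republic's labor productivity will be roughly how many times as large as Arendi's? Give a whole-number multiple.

2 times

the Inland Republic pulls ahead at 1.1 pp per year, so the ratio doubles every 70/1.1 ≈ 63.64 years.
In 64 years that's 1.01 doublings: 2^1.01 ≈ 2.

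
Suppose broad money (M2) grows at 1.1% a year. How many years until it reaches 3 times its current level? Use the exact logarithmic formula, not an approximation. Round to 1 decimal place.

t = ln(3) / ln(1 + 0.011) = 1.0986 / 0.010940 ≈ 100.42.

100.4 years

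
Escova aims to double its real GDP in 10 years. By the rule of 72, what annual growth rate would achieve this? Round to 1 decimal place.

about 7.2%

72 / 10 ≈ 7.20, so about 7.2% a year.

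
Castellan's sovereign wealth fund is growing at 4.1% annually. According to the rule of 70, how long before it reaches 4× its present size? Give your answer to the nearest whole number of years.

approximately 34 years

At 4.1% it doubles every 70/4.1 ≈ 17.07 years.
4 = 2^2, so 2 doublings → 34 years.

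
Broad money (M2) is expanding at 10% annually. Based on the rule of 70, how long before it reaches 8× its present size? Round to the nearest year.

roughly 21 years

At 10% it doubles every 70/10 ≈ 7.00 years.
8× is 3 doublings, so 3 × 7.00 ≈ 21 years.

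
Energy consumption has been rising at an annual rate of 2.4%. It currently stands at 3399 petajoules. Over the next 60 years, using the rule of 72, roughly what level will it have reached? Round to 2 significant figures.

Doubling time ≈ 72/2.4 = 30.00 years.
60 years is 60/30.00 ≈ 2.00 doublings, a factor of 2^2.00 ≈ 4.00.
3399 × 4.00 ≈ 14000 petajoules.

approximately 14000 petajoules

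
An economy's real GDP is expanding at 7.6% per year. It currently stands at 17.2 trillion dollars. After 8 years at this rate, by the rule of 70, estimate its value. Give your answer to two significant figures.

≈ 31 trillion dollars

Doubling time ≈ 70/7.6 = 9.21 years.
8 years is 8/9.21 ≈ 0.87 doublings, a factor of 2^0.87 ≈ 1.83.
17.2 × 1.83 ≈ 31 trillion dollars.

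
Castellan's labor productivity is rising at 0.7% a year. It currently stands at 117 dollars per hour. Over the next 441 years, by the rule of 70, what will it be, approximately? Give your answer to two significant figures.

about 2500 dollars per hour

It doubles every 70/0.7 ≈ 100.00 years, so 441 years is 4.41 doublings.
2^4.41 ≈ 21.26; 117 × 21.26 ≈ 2500 dollars per hour.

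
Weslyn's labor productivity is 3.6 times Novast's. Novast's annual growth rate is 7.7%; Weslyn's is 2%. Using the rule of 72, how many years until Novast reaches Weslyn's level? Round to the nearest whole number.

roughly 23 years

The growth-rate gap is 7.7% − 2% = 5.7 percentage points.
So the ratio between them halves every 72/5.7 ≈ 12.63 years.
A 3.6 times gap takes log₂(3.6) ≈ 1.85 halvings to close: 1.85 × 12.63 ≈ 23 years.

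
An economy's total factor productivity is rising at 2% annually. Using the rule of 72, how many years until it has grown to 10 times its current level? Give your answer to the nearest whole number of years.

about 120 years

At 2% it doubles every 72/2 ≈ 36.00 years.
Reaching 10× takes log₂(10) ≈ 3.32 doublings.
3.32 × 36.00 ≈ 120 years.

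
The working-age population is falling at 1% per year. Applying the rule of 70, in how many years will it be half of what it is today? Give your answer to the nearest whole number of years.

Halving time ≈ 70 / 1 = 70.00 → 70 years.

approximately 70 years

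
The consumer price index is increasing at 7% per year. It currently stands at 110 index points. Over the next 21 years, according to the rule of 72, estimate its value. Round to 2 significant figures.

≈ 450 index points

It doubles every 72/7 ≈ 10.29 years, so 21 years is 2.04 doublings.
2^2.04 ≈ 4.11; 110 × 4.11 ≈ 450 index points.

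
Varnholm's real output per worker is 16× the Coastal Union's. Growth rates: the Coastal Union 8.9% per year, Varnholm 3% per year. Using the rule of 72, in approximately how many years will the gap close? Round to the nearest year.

about 49 years

The growth-rate gap is 8.9% − 3% = 5.9 percentage points.
So the ratio between them halves every 72/5.9 ≈ 12.20 years.
A 16× gap closes after 4 halvings: 4 × 12.20 ≈ 49 years.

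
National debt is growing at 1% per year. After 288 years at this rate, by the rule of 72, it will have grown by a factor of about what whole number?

Doubling time ≈ 72/1 = 72.00 years.
288/72.00 ≈ 4 doublings, so about 2^4 = 16×.

around 16 times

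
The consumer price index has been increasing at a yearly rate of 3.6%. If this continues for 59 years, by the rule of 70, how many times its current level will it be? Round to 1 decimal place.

Doubling time ≈ 70/3.6 = 19.44 years.
59 years / 19.44 ≈ 3.03 doublings → factor 2^3.03 ≈ 8.2.

roughly 8.2 times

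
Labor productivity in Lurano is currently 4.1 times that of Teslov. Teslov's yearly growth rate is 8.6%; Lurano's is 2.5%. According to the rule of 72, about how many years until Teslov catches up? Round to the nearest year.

The growth-rate gap is 8.6% − 2.5% = 6.1 percentage points.
So the ratio between them halves every 72/6.1 ≈ 11.80 years.
A 4.1 times gap takes log₂(4.1) ≈ 2.04 halvings to close: 2.04 × 11.80 ≈ 24 years.

≈ 24 years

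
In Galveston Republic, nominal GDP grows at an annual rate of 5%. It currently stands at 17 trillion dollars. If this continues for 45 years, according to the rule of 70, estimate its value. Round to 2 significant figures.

It doubles every 70/5 ≈ 14.00 years, so 45 years is 3.21 doublings.
2^3.21 ≈ 9.25; 17 × 9.25 ≈ 160 trillion dollars.

≈ 160 trillion dollars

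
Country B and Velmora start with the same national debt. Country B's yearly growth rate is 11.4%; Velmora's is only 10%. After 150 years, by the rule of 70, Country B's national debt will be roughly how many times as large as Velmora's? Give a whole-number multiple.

about 8 times

Rate gap = 11.4% − 10% = 1.4 points.
The ratio doubles every 70/1.4 ≈ 50.00 years.
150/50.00 ≈ 3.00 doublings → ratio ≈ 2^3.00 ≈ 8.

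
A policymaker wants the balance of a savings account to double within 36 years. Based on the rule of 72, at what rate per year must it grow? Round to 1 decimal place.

approximately 2.0%

72 / 36 ≈ 2.00, so about 2.0% per year.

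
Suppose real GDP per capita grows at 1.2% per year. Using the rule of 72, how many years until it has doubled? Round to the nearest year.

72/1.2 ≈ 60.00, so it doubles roughly every 60 years.

around 60 years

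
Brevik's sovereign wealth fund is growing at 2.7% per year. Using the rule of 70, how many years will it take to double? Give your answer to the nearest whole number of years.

70/2.7 ≈ 25.93, so it doubles roughly every 26 years.

about 26 years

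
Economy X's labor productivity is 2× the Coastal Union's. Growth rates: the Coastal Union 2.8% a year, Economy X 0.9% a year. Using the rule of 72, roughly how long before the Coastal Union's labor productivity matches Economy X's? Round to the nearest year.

about 38 years

the Coastal Union gains on Economy X at 2.8% − 0.9% = 1.9 points a year.
At that relative rate the gap halves every 72/1.9 ≈ 37.89 years.
A 2× gap closes after 1 halving: 1 × 37.89 ≈ 38 years.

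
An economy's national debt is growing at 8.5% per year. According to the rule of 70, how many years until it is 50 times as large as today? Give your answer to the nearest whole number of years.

At 8.5% it doubles every 70/8.5 ≈ 8.24 years.
Reaching 50× takes log₂(50) ≈ 5.64 doublings.
5.64 × 8.24 ≈ 46 years.

around 46 years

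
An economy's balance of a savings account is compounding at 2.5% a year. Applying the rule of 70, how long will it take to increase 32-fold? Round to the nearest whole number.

approximately 140 years

One doubling takes 70/2.5 = 28.00 years.
32× is 5 doublings, so 5 × 28.00 ≈ 140 years.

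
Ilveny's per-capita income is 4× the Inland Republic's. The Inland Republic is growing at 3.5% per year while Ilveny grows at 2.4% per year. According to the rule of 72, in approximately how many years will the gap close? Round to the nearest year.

131 years

The growth-rate gap is 3.5% − 2.4% = 1.1 percentage points.
So the ratio between them halves every 72/1.1 ≈ 65.45 years.
A 4× gap closes after 2 halvings: 2 × 65.45 ≈ 131 years.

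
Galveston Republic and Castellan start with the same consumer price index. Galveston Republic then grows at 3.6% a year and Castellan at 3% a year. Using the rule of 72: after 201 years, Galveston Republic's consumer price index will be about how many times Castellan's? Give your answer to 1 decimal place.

about 3.2 times

Galveston Republic pulls ahead at 0.6 pp per year, so the ratio doubles every 72/0.6 ≈ 120.00 years.
In 201 years that's 1.68 doublings: 2^1.68 ≈ 3.2.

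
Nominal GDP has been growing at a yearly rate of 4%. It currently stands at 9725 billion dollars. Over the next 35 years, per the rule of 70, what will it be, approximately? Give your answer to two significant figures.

It doubles every 70/4 ≈ 17.50 years, so 35 years is 2.00 doublings.
2^2.00 ≈ 4.00; 9725 × 4.00 ≈ 39000 billion dollars.

around 39000 billion dollars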